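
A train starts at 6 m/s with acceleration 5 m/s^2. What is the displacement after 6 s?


Given: v0 = 6 m/s, a = 5 m/s^2, t = 6 s
Using s = v0*t + (1/2)*a*t^2
s = 6*6 + (1/2)*5*6^2
s = 36 + (1/2)*180
s = 36 + 90
s = 126

126 m


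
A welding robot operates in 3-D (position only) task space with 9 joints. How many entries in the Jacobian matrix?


Given: task space dimension = 3, joints = 9
Jacobian is a 3 x 9 matrix
Total entries = rows * columns
Total = 3 * 9
Total = 27

27


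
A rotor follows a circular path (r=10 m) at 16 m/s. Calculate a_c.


Given: v = 16 m/s, r = 10 m
Using a_c = v^2 / r
a_c = 16^2 / 10
a_c = 256 / 10
a_c = 128/5 m/s^2

128/5 m/s^2


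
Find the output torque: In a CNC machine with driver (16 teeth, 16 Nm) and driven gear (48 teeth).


Given: N1 = 16, N2 = 48, T1 = 16 Nm
Using T2/T1 = N2/N1
T2 = T1 * N2 / N1
T2 = 16 * 48 / 16
T2 = 768 / 16
T2 = 48 Nm

48 Nm


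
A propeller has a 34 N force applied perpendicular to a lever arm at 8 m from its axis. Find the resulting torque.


Given: F = 34 N, r = 8 m, angle = 90 deg (perpendicular)
Using tau = F * r * sin(90)
sin(90) = 1
tau = 34 * 8 * 1
tau = 272 Nm

272 Nm


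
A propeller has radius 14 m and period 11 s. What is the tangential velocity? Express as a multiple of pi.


Given: radius r = 14 m, period T = 11 s
Using v = 2*pi*r / T
v = 2*pi*14 / 11
v = 28*pi / 11
v = 28/11*pi m/s

28/11*pi m/s


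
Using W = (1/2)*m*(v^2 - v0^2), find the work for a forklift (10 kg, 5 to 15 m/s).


Given: m = 10 kg, v0 = 5 m/s, v = 15 m/s
Using W = (1/2)*m*(v^2 - v0^2)
v^2 = 15^2 = 225
v0^2 = 5^2 = 25
v^2 - v0^2 = 225 - 25 = 200
W = (1/2)*10*200 = 1000 J

1000 J


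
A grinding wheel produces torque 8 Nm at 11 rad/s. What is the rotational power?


Given: tau = 8 Nm, omega = 11 rad/s
Using P = tau * omega
P = 8 * 11
P = 88 W

88 W


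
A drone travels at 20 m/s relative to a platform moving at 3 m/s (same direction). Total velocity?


Given: object velocity = 20 m/s, platform velocity = 3 m/s (same direction)
Using classical velocity addition: v_total = v_object + v_platform
v_total = 20 + 3
v_total = 23 m/s

23 m/s


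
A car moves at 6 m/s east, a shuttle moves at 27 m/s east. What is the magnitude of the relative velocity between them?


Given: v_A = 6 m/s east, v_B = 27 m/s east
Both move in the same direction; relative speed = |v_A - v_B|
|6 - 27| = |-21|
= 21 m/s

21 m/s


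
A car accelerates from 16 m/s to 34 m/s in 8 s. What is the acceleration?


Given: initial velocity v0 = 16 m/s, final velocity v = 34 m/s, time t = 8 s
Using a = (v - v0) / t
a = (34 - 16) / 8
a = 18 / 8
a = 9/4 m/s^2

9/4 m/s^2


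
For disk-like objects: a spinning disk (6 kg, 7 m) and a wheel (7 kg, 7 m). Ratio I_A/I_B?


Given: M1=6 kg, R1=7 m, M2=7 kg, R2=7 m
For a disk: I = (1/2)*M*R^2, so I_A/I_B = (M1*R1^2)/(M2*R2^2)
M1*R1^2 = 6*49 = 294
M2*R2^2 = 7*49 = 343
I_A/I_B = 294/343 = 6/7

6/7


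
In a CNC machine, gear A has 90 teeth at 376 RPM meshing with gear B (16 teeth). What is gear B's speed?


Given: N1 = 90 teeth, w1 = 376 RPM, N2 = 16 teeth
Using N1*w1 = N2*w2
w2 = N1*w1 / N2
w2 = 90*376 / 16
w2 = 33840 / 16
w2 = 2115 RPM

2115 RPM


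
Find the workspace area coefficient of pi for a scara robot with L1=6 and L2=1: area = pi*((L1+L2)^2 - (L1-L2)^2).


Given: L1 = 6, L2 = 1
(L1+L2)^2 = (7)^2 = 49
(L1-L2)^2 = (5)^2 = 25
Difference = 49 - 25 = 24
This equals 4*L1*L2 = 4*6*1 = 24
Workspace area = 24*pi

24


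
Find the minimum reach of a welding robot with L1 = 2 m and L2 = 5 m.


Given: L1 = 2 m, L2 = 5 m
For a 2-link planar arm, min reach = |L1 - L2| (second link folded back)
Min reach = |2 - 5|
Min reach = 3 m

3 m


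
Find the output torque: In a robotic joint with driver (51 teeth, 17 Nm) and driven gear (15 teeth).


Given: N1 = 51, N2 = 15, T1 = 17 Nm
Using T2/T1 = N2/N1
T2 = T1 * N2 / N1
T2 = 17 * 15 / 51
T2 = 255 / 51
T2 = 5 Nm

5 Nm


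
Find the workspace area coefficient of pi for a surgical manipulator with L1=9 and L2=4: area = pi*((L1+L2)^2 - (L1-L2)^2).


Given: L1 = 9, L2 = 4
(L1+L2)^2 = (13)^2 = 169
(L1-L2)^2 = (5)^2 = 25
Difference = 169 - 25 = 144
This equals 4*L1*L2 = 4*9*4 = 144
Workspace area = 144*pi

144


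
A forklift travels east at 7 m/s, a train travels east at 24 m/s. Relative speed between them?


Given: v_A = 7 m/s east, v_B = 24 m/s east
Both move in the same direction; relative speed = |v_A - v_B|
|7 - 24| = |-17|
= 17 m/s

17 m/s


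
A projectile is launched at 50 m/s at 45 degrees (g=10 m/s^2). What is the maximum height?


Given: v0 = 50 m/s, theta = 45 deg, g = 10 m/s^2
sin^2(45) = 1/2
Using H = v0^2 * sin^2(theta) / (2*g)
H = 50^2 * 1/2 / (2*10)
H = 2500 * 1/2 / 20
H = 1250 / 20
H = 125/2 m

125/2 m


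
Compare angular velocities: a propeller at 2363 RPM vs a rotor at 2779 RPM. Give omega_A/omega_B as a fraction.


Given: RPM_A = 2363, RPM_B = 2779
omega = 2*pi*RPM/60, so omega_A/omega_B = RPM_A / RPM_B
omega_A/omega_B = 2363 / 2779
omega_A/omega_B = 2363/2779

2363/2779


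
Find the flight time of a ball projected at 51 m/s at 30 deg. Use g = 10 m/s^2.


Given: v0 = 51 m/s, theta = 30 deg, g = 10 m/s^2
sin(30) = 1/2
Using T = 2*v0*sin(theta) / g
T = 2*51*1/2 / 10
T = 51 / 10
T = 51/10 s

51/10 s


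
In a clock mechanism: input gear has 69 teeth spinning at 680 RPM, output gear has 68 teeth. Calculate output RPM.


Given: N1 = 69 teeth, w1 = 680 RPM, N2 = 68 teeth
Using N1*w1 = N2*w2
w2 = N1*w1 / N2
w2 = 69*680 / 68
w2 = 46920 / 68
w2 = 690 RPM

690 RPM


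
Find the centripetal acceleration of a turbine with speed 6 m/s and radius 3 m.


Given: v = 6 m/s, r = 3 m
Using a_c = v^2 / r
a_c = 6^2 / 3
a_c = 36 / 3
a_c = 12 m/s^2

12 m/s^2


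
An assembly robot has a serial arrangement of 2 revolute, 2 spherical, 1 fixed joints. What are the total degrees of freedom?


Given: serial robot with 2 revolute, 2 spherical, 1 fixed joints
DOF contribution per joint type: revolute=1, prismatic=1, spherical=3, fixed=0
DOF = 2*1 + 2*3 + 1*0
DOF = 8

8


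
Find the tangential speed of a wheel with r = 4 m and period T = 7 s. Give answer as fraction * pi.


Given: radius r = 4 m, period T = 7 s
Using v = 2*pi*r / T
v = 2*pi*4 / 7
v = 8*pi / 7
v = 8/7*pi m/s

8/7*pi m/s


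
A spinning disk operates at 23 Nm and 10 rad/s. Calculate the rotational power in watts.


Given: tau = 23 Nm, omega = 10 rad/s
Using P = tau * omega
P = 23 * 10
P = 230 W

230 W


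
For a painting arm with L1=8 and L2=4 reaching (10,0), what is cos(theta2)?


Given: L1 = 8, L2 = 4, target (x, y) = (10, 0)
Using cos(theta2) = (x^2 + y^2 - L1^2 - L2^2) / (2*L1*L2)
x^2 + y^2 = 10^2 + 0 = 100
L1^2 + L2^2 = 64 + 16 = 80
Numerator = 100 - 80 = 20
Denominator = 2*8*4 = 64
cos(theta2) = 20/64 = 5/16

5/16


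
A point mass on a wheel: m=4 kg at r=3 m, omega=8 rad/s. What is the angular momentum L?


Given: m = 4 kg, r = 3 m, omega = 8 rad/s
For a point mass: I = m*r^2
I = 4*3^2 = 4*9 = 36
L = I*omega = 36*8
L = 288 kg*m^2/s

288 kg*m^2/s


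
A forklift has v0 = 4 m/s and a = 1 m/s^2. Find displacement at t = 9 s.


Given: v0 = 4 m/s, a = 1 m/s^2, t = 9 s
Using s = v0*t + (1/2)*a*t^2
s = 4*9 + (1/2)*1*9^2
s = 36 + (1/2)*81
s = 36 + 81/2
s = 153/2

153/2 m


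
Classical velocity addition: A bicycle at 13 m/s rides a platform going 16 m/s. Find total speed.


Given: object velocity = 13 m/s, platform velocity = 16 m/s (same direction)
Using classical velocity addition: v_total = v_object + v_platform
v_total = 13 + 16
v_total = 29 m/s

29 m/s


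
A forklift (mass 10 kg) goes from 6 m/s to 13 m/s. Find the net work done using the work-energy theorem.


Given: m = 10 kg, v0 = 6 m/s, v = 13 m/s
Using W = (1/2)*m*(v^2 - v0^2)
v^2 = 13^2 = 169
v0^2 = 6^2 = 36
v^2 - v0^2 = 169 - 36 = 133
W = (1/2)*10*133 = 665 J

665 J


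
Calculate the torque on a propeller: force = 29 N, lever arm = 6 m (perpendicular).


Given: F = 29 N, r = 6 m, angle = 90 deg (perpendicular)
Using tau = F * r * sin(90)
sin(90) = 1
tau = 29 * 6 * 1
tau = 174 Nm

174 Nm


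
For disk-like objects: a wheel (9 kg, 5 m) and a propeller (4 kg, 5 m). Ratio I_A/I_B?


Given: M1=9 kg, R1=5 m, M2=4 kg, R2=5 m
For a disk: I = (1/2)*M*R^2, so I_A/I_B = (M1*R1^2)/(M2*R2^2)
M1*R1^2 = 9*25 = 225
M2*R2^2 = 4*25 = 100
I_A/I_B = 225/100 = 9/4

9/4


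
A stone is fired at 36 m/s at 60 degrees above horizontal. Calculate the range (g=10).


Given: v0 = 36 m/s, theta = 60 deg, g = 10 m/s^2
sin(2*60) = sin(120) = sqrt(3)/2
Using R = v0^2 * sin(2*theta) / g
R = 36^2 * (sqrt(3)/2) / 10
R = 1296 * sqrt(3) / 20
R = 324/5*sqrt(3) m

324/5*sqrt(3) m


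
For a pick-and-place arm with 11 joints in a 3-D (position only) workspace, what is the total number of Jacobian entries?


Given: task space dimension = 3, joints = 11
Jacobian is a 3 x 11 matrix
Total entries = rows * columns
Total = 3 * 11
Total = 33

33


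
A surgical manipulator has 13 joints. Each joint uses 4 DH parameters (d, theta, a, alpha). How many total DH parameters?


Given: 13 joints, 4 DH parameters per joint (d, theta, a, alpha)
Total DH parameters = number_of_joints * 4
Total = 13 * 4
Total = 52

52


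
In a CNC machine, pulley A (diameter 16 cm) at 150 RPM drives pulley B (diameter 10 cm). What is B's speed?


Given: D1 = 16 cm, w1 = 150 RPM, D2 = 10 cm
Using D1*w1 = D2*w2
w2 = D1*w1 / D2
w2 = 16*150 / 10
w2 = 2400 / 10
w2 = 240 RPM

240 RPM


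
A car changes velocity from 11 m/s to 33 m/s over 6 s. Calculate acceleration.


Given: initial velocity v0 = 11 m/s, final velocity v = 33 m/s, time t = 6 s
Using a = (v - v0) / t
a = (33 - 11) / 6
a = 22 / 6
a = 11/3 m/s^2

11/3 m/s^2


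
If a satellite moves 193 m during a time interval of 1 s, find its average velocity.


Given: distance d = 193 m, time t = 1 s
Using v = d / t
v = 193 / 1
v = 193 m/s

193 m/s


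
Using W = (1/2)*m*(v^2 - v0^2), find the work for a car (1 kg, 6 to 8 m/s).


Given: m = 1 kg, v0 = 6 m/s, v = 8 m/s
Using W = (1/2)*m*(v^2 - v0^2)
v^2 = 8^2 = 64
v0^2 = 6^2 = 36
v^2 - v0^2 = 64 - 36 = 28
W = (1/2)*1*28 = 14 J

14 J


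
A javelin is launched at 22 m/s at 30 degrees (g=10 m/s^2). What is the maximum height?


Given: v0 = 22 m/s, theta = 30 deg, g = 10 m/s^2
sin^2(30) = 1/4
Using H = v0^2 * sin^2(theta) / (2*g)
H = 22^2 * 1/4 / (2*10)
H = 484 * 1/4 / 20
H = 121 / 20
H = 121/20 m

121/20 m


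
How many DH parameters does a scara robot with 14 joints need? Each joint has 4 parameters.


Given: 14 joints, 4 DH parameters per joint (d, theta, a, alpha)
Total DH parameters = number_of_joints * 4
Total = 14 * 4
Total = 56

56


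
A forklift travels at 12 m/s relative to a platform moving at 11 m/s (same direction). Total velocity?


Given: object velocity = 12 m/s, platform velocity = 11 m/s (same direction)
Using classical velocity addition: v_total = v_object + v_platform
v_total = 12 + 11
v_total = 23 m/s

23 m/s


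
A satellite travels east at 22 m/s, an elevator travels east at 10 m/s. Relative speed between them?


Given: v_A = 22 m/s east, v_B = 10 m/s east
Both move in the same direction; relative speed = |v_A - v_B|
|22 - 10| = |12|
= 12 m/s

12 m/s


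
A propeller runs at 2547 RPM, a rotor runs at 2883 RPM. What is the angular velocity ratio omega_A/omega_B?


Given: RPM_A = 2547, RPM_B = 2883
omega = 2*pi*RPM/60, so omega_A/omega_B = RPM_A / RPM_B
omega_A/omega_B = 2547 / 2883
omega_A/omega_B = 849/961

849/961


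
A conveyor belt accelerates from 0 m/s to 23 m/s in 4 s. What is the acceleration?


Given: initial velocity v0 = 0 m/s, final velocity v = 23 m/s, time t = 4 s
Using a = (v - v0) / t
a = (23 - 0) / 4
a = 23 / 4
a = 23/4 m/s^2

23/4 m/s^2


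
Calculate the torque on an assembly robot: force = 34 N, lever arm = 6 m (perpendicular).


Given: F = 34 N, r = 6 m, angle = 90 deg (perpendicular)
Using tau = F * r * sin(90)
sin(90) = 1
tau = 34 * 6 * 1
tau = 204 Nm

204 Nm


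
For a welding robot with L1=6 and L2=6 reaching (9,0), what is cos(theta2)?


Given: L1 = 6, L2 = 6, target (x, y) = (9, 0)
Using cos(theta2) = (x^2 + y^2 - L1^2 - L2^2) / (2*L1*L2)
x^2 + y^2 = 9^2 + 0 = 81
L1^2 + L2^2 = 36 + 36 = 72
Numerator = 81 - 72 = 9
Denominator = 2*6*6 = 72
cos(theta2) = 9/72 = 1/8

1/8


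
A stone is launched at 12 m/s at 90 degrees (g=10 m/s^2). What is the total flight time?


Given: v0 = 12 m/s, theta = 90 deg, g = 10 m/s^2
sin(90) = 1
Using T = 2*v0*sin(theta) / g
T = 2*12*1 / 10
T = 24 / 10
T = 12/5 s

12/5 s


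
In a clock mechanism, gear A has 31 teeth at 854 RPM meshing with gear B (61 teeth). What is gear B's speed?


Given: N1 = 31 teeth, w1 = 854 RPM, N2 = 61 teeth
Using N1*w1 = N2*w2
w2 = N1*w1 / N2
w2 = 31*854 / 61
w2 = 26474 / 61
w2 = 434 RPM

434 RPM


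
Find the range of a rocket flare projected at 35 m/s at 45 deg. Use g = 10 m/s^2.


Given: v0 = 35 m/s, theta = 45 deg, g = 10 m/s^2
sin(2*45) = sin(90) = 1
Using R = v0^2 * sin(2*theta) / g
R = 35^2 * 1 / 10
R = 1225 / 10
R = 245/2 m

245/2 m


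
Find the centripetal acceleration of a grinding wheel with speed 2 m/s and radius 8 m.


Given: v = 2 m/s, r = 8 m
Using a_c = v^2 / r
a_c = 2^2 / 8
a_c = 4 / 8
a_c = 1/2 m/s^2

1/2 m/s^2


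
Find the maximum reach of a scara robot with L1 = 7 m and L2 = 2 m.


Given: L1 = 7 m, L2 = 2 m
For a 2-link planar arm, max reach = L1 + L2 (fully extended)
Max reach = 7 + 2
Max reach = 9 m

9 m


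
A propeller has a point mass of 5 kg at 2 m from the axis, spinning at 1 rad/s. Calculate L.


Given: m = 5 kg, r = 2 m, omega = 1 rad/s
For a point mass: I = m*r^2
I = 5*2^2 = 5*4 = 20
L = I*omega = 20*1
L = 20 kg*m^2/s

20 kg*m^2/s


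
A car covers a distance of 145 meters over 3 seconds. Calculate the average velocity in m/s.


Given: distance d = 145 m, time t = 3 s
Using v = d / t
v = 145 / 3
v = 145/3 m/s

145/3 m/s


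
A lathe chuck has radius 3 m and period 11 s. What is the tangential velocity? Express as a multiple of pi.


Given: radius r = 3 m, period T = 11 s
Using v = 2*pi*r / T
v = 2*pi*3 / 11
v = 6*pi / 11
v = 6/11*pi m/s

6/11*pi m/s


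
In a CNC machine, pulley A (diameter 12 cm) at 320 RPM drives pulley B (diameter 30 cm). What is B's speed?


Given: D1 = 12 cm, w1 = 320 RPM, D2 = 30 cm
Using D1*w1 = D2*w2
w2 = D1*w1 / D2
w2 = 12*320 / 30
w2 = 3840 / 30
w2 = 128 RPM

128 RPM


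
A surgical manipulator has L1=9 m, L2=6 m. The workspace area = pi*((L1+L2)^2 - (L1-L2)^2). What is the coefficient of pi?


Given: L1 = 9, L2 = 6
(L1+L2)^2 = (15)^2 = 225
(L1-L2)^2 = (3)^2 = 9
Difference = 225 - 9 = 216
This equals 4*L1*L2 = 4*9*6 = 216
Workspace area = 216*pi

216


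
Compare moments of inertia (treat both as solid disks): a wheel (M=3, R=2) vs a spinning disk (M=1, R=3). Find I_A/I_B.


Given: M1=3 kg, R1=2 m, M2=1 kg, R2=3 m
For a disk: I = (1/2)*M*R^2, so I_A/I_B = (M1*R1^2)/(M2*R2^2)
M1*R1^2 = 3*4 = 12
M2*R2^2 = 1*9 = 9
I_A/I_B = 12/9 = 4/3

4/3


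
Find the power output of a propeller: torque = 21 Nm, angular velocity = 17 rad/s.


Given: tau = 21 Nm, omega = 17 rad/s
Using P = tau * omega
P = 21 * 17
P = 357 W

357 W


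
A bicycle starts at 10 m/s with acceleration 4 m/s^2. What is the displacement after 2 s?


Given: v0 = 10 m/s, a = 4 m/s^2, t = 2 s
Using s = v0*t + (1/2)*a*t^2
s = 10*2 + (1/2)*4*2^2
s = 20 + (1/2)*16
s = 20 + 8
s = 28

28 m


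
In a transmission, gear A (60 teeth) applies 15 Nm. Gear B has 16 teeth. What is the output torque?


Given: N1 = 60, N2 = 16, T1 = 15 Nm
Using T2/T1 = N2/N1
T2 = T1 * N2 / N1
T2 = 15 * 16 / 60
T2 = 240 / 60
T2 = 4 Nm

4 Nm


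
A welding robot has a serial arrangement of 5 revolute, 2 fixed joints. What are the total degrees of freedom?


Given: serial robot with 5 revolute, 2 fixed joints
DOF contribution per joint type: revolute=1, prismatic=1, spherical=3, fixed=0
DOF = 5*1 + 2*0
DOF = 5

5


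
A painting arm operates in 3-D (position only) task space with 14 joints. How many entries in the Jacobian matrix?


Given: task space dimension = 3, joints = 14
Jacobian is a 3 x 14 matrix
Total entries = rows * columns
Total = 3 * 14
Total = 42

42


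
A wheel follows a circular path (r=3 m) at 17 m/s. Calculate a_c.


Given: v = 17 m/s, r = 3 m
Using a_c = v^2 / r
a_c = 17^2 / 3
a_c = 289 / 3
a_c = 289/3 m/s^2

289/3 m/s^2


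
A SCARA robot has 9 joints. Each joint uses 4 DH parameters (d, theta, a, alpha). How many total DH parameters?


Given: 9 joints, 4 DH parameters per joint (d, theta, a, alpha)
Total DH parameters = number_of_joints * 4
Total = 9 * 4
Total = 36

36


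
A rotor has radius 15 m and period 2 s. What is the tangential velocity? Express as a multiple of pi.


Given: radius r = 15 m, period T = 2 s
Using v = 2*pi*r / T
v = 2*pi*15 / 2
v = 30*pi / 2
v = 15*pi m/s

15*pi m/s


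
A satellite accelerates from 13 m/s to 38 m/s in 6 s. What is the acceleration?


Given: initial velocity v0 = 13 m/s, final velocity v = 38 m/s, time t = 6 s
Using a = (v - v0) / t
a = (38 - 13) / 6
a = 25 / 6
a = 25/6 m/s^2

25/6 m/s^2


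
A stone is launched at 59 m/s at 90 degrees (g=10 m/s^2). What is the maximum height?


Given: v0 = 59 m/s, theta = 90 deg, g = 10 m/s^2
sin^2(90) = 1
Using H = v0^2 * sin^2(theta) / (2*g)
H = 59^2 * 1 / (2*10)
H = 3481 * 1 / 20
H = 3481 / 20
H = 3481/20 m

3481/20 m


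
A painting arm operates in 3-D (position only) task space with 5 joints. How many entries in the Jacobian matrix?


Given: task space dimension = 3, joints = 5
Jacobian is a 3 x 5 matrix
Total entries = rows * columns
Total = 3 * 5
Total = 15

15


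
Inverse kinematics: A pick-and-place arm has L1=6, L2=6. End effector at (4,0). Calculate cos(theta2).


Given: L1 = 6, L2 = 6, target (x, y) = (4, 0)
Using cos(theta2) = (x^2 + y^2 - L1^2 - L2^2) / (2*L1*L2)
x^2 + y^2 = 4^2 + 0 = 16
L1^2 + L2^2 = 36 + 36 = 72
Numerator = 16 - 72 = -56
Denominator = 2*6*6 = 72
cos(theta2) = -56/72 = -7/9

-7/9


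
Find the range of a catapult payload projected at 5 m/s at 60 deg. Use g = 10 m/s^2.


Given: v0 = 5 m/s, theta = 60 deg, g = 10 m/s^2
sin(2*60) = sin(120) = sqrt(3)/2
Using R = v0^2 * sin(2*theta) / g
R = 5^2 * (sqrt(3)/2) / 10
R = 25 * sqrt(3) / 20
R = 5/4*sqrt(3) m

5/4*sqrt(3) m


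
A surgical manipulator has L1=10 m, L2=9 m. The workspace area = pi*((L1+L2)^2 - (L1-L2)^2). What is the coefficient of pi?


Given: L1 = 10, L2 = 9
(L1+L2)^2 = (19)^2 = 361
(L1-L2)^2 = (1)^2 = 1
Difference = 361 - 1 = 360
This equals 4*L1*L2 = 4*10*9 = 360
Workspace area = 360*pi

360


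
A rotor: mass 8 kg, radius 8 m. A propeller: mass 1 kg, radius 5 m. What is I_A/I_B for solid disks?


Given: M1=8 kg, R1=8 m, M2=1 kg, R2=5 m
For a disk: I = (1/2)*M*R^2, so I_A/I_B = (M1*R1^2)/(M2*R2^2)
M1*R1^2 = 8*64 = 512
M2*R2^2 = 1*25 = 25
I_A/I_B = 512/25 = 512/25

512/25


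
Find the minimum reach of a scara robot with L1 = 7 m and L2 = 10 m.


Given: L1 = 7 m, L2 = 10 m
For a 2-link planar arm, min reach = |L1 - L2| (second link folded back)
Min reach = |7 - 10|
Min reach = 3 m

3 m


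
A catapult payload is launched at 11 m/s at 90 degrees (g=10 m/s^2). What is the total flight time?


Given: v0 = 11 m/s, theta = 90 deg, g = 10 m/s^2
sin(90) = 1
Using T = 2*v0*sin(theta) / g
T = 2*11*1 / 10
T = 22 / 10
T = 11/5 s

11/5 s


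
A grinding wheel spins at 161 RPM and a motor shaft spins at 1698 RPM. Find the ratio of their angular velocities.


Given: RPM_A = 161, RPM_B = 1698
omega = 2*pi*RPM/60, so omega_A/omega_B = RPM_A / RPM_B
omega_A/omega_B = 161 / 1698
omega_A/omega_B = 161/1698

161/1698


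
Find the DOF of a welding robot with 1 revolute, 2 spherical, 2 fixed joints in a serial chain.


Given: serial robot with 1 revolute, 2 spherical, 2 fixed joints
DOF contribution per joint type: revolute=1, prismatic=1, spherical=3, fixed=0
DOF = 1*1 + 2*3 + 2*0
DOF = 7

7


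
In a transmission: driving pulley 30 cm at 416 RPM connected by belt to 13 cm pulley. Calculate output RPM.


Given: D1 = 30 cm, w1 = 416 RPM, D2 = 13 cm
Using D1*w1 = D2*w2
w2 = D1*w1 / D2
w2 = 30*416 / 13
w2 = 12480 / 13
w2 = 960 RPM

960 RPM


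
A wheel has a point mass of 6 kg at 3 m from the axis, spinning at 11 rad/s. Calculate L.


Given: m = 6 kg, r = 3 m, omega = 11 rad/s
For a point mass: I = m*r^2
I = 6*3^2 = 6*9 = 54
L = I*omega = 54*11
L = 594 kg*m^2/s

594 kg*m^2/s


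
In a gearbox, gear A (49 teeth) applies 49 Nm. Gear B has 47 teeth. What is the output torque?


Given: N1 = 49, N2 = 47, T1 = 49 Nm
Using T2/T1 = N2/N1
T2 = T1 * N2 / N1
T2 = 49 * 47 / 49
T2 = 2303 / 49
T2 = 47 Nm

47 Nm


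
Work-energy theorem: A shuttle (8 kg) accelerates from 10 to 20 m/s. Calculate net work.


Given: m = 8 kg, v0 = 10 m/s, v = 20 m/s
Using W = (1/2)*m*(v^2 - v0^2)
v^2 = 20^2 = 400
v0^2 = 10^2 = 100
v^2 - v0^2 = 400 - 100 = 300
W = (1/2)*8*300 = 1200 J

1200 J


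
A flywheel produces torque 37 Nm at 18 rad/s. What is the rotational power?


Given: tau = 37 Nm, omega = 18 rad/s
Using P = tau * omega
P = 37 * 18
P = 666 W

666 W


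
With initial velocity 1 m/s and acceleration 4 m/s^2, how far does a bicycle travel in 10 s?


Given: v0 = 1 m/s, a = 4 m/s^2, t = 10 s
Using s = v0*t + (1/2)*a*t^2
s = 1*10 + (1/2)*4*10^2
s = 10 + (1/2)*400
s = 10 + 200
s = 210

210 m


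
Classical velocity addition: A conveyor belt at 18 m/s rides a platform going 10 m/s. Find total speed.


Given: object velocity = 18 m/s, platform velocity = 10 m/s (same direction)
Using classical velocity addition: v_total = v_object + v_platform
v_total = 18 + 10
v_total = 28 m/s

28 m/s


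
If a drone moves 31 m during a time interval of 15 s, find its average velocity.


Given: distance d = 31 m, time t = 15 s
Using v = d / t
v = 31 / 15
v = 31/15 m/s

31/15 m/s


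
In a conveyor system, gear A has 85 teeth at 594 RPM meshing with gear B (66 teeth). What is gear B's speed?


Given: N1 = 85 teeth, w1 = 594 RPM, N2 = 66 teeth
Using N1*w1 = N2*w2
w2 = N1*w1 / N2
w2 = 85*594 / 66
w2 = 50490 / 66
w2 = 765 RPM

765 RPM


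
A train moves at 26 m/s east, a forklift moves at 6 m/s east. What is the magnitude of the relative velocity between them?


Given: v_A = 26 m/s east, v_B = 6 m/s east
Both move in the same direction; relative speed = |v_A - v_B|
|26 - 6| = |20|
= 20 m/s

20 m/s


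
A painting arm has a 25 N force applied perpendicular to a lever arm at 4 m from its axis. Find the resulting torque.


Given: F = 25 N, r = 4 m, angle = 90 deg (perpendicular)
Using tau = F * r * sin(90)
sin(90) = 1
tau = 25 * 4 * 1
tau = 100 Nm

100 Nm


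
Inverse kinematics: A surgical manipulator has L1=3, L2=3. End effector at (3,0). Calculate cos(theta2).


Given: L1 = 3, L2 = 3, target (x, y) = (3, 0)
Using cos(theta2) = (x^2 + y^2 - L1^2 - L2^2) / (2*L1*L2)
x^2 + y^2 = 3^2 + 0 = 9
L1^2 + L2^2 = 9 + 9 = 18
Numerator = 9 - 18 = -9
Denominator = 2*3*3 = 18
cos(theta2) = -9/18 = -1/2

-1/2


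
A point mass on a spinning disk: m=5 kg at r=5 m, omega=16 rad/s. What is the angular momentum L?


Given: m = 5 kg, r = 5 m, omega = 16 rad/s
For a point mass: I = m*r^2
I = 5*5^2 = 5*25 = 125
L = I*omega = 125*16
L = 2000 kg*m^2/s

2000 kg*m^2/s


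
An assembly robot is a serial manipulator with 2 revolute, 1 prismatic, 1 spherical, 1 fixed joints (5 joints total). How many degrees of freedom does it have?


Given: serial robot with 2 revolute, 1 prismatic, 1 spherical, 1 fixed joints
DOF contribution per joint type: revolute=1, prismatic=1, spherical=3, fixed=0
DOF = 2*1 + 1*1 + 1*3 + 1*0
DOF = 6

6


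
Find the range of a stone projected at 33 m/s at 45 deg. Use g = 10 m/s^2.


Given: v0 = 33 m/s, theta = 45 deg, g = 10 m/s^2
sin(2*45) = sin(90) = 1
Using R = v0^2 * sin(2*theta) / g
R = 33^2 * 1 / 10
R = 1089 / 10
R = 1089/10 m

1089/10 m


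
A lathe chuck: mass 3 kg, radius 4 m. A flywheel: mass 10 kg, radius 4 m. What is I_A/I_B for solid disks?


Given: M1=3 kg, R1=4 m, M2=10 kg, R2=4 m
For a disk: I = (1/2)*M*R^2, so I_A/I_B = (M1*R1^2)/(M2*R2^2)
M1*R1^2 = 3*16 = 48
M2*R2^2 = 10*16 = 160
I_A/I_B = 48/160 = 3/10

3/10


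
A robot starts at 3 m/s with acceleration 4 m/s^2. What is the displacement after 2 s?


Given: v0 = 3 m/s, a = 4 m/s^2, t = 2 s
Using s = v0*t + (1/2)*a*t^2
s = 3*2 + (1/2)*4*2^2
s = 6 + (1/2)*16
s = 6 + 8
s = 14

14 m


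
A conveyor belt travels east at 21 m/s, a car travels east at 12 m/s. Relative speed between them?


Given: v_A = 21 m/s east, v_B = 12 m/s east
Both move in the same direction; relative speed = |v_A - v_B|
|21 - 12| = |9|
= 9 m/s

9 m/s


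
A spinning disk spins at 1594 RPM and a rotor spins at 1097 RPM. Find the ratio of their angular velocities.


Given: RPM_A = 1594, RPM_B = 1097
omega = 2*pi*RPM/60, so omega_A/omega_B = RPM_A / RPM_B
omega_A/omega_B = 1594 / 1097
omega_A/omega_B = 1594/1097

1594/1097


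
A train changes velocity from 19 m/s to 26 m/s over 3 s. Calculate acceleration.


Given: initial velocity v0 = 19 m/s, final velocity v = 26 m/s, time t = 3 s
Using a = (v - v0) / t
a = (26 - 19) / 3
a = 7 / 3
a = 7/3 m/s^2

7/3 m/s^2


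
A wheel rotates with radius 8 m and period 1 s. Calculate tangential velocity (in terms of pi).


Given: radius r = 8 m, period T = 1 s
Using v = 2*pi*r / T
v = 2*pi*8 / 1
v = 16*pi / 1
v = 16*pi m/s

16*pi m/s


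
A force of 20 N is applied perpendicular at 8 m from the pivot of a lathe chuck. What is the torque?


Given: F = 20 N, r = 8 m, angle = 90 deg (perpendicular)
Using tau = F * r * sin(90)
sin(90) = 1
tau = 20 * 8 * 1
tau = 160 Nm

160 Nm


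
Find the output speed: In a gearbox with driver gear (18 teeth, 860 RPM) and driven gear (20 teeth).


Given: N1 = 18 teeth, w1 = 860 RPM, N2 = 20 teeth
Using N1*w1 = N2*w2
w2 = N1*w1 / N2
w2 = 18*860 / 20
w2 = 15480 / 20
w2 = 774 RPM

774 RPM


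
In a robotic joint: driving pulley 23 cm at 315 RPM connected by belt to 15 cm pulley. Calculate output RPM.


Given: D1 = 23 cm, w1 = 315 RPM, D2 = 15 cm
Using D1*w1 = D2*w2
w2 = D1*w1 / D2
w2 = 23*315 / 15
w2 = 7245 / 15
w2 = 483 RPM

483 RPM


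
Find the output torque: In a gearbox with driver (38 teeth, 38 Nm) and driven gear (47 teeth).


Given: N1 = 38, N2 = 47, T1 = 38 Nm
Using T2/T1 = N2/N1
T2 = T1 * N2 / N1
T2 = 38 * 47 / 38
T2 = 1786 / 38
T2 = 47 Nm

47 Nm


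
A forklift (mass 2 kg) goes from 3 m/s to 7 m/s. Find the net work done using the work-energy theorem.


Given: m = 2 kg, v0 = 3 m/s, v = 7 m/s
Using W = (1/2)*m*(v^2 - v0^2)
v^2 = 7^2 = 49
v0^2 = 3^2 = 9
v^2 - v0^2 = 49 - 9 = 40
W = (1/2)*2*40 = 40 J

40 J


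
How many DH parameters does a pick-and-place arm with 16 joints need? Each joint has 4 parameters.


Given: 16 joints, 4 DH parameters per joint (d, theta, a, alpha)
Total DH parameters = number_of_joints * 4
Total = 16 * 4
Total = 64

64


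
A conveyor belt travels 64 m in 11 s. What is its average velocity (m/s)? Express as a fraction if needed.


Given: distance d = 64 m, time t = 11 s
Using v = d / t
v = 64 / 11
v = 64/11 m/s

64/11 m/s


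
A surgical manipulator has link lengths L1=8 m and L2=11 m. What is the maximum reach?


Given: L1 = 8 m, L2 = 11 m
For a 2-link planar arm, max reach = L1 + L2 (fully extended)
Max reach = 8 + 11
Max reach = 19 m

19 m


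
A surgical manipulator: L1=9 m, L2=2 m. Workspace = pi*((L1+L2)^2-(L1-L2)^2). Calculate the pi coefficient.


Given: L1 = 9, L2 = 2
(L1+L2)^2 = (11)^2 = 121
(L1-L2)^2 = (7)^2 = 49
Difference = 121 - 49 = 72
This equals 4*L1*L2 = 4*9*2 = 72
Workspace area = 72*pi

72


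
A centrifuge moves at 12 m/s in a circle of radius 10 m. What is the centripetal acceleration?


Given: v = 12 m/s, r = 10 m
Using a_c = v^2 / r
a_c = 12^2 / 10
a_c = 144 / 10
a_c = 72/5 m/s^2

72/5 m/s^2


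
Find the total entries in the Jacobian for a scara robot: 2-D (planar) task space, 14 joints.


Given: task space dimension = 2, joints = 14
Jacobian is a 2 x 14 matrix
Total entries = rows * columns
Total = 2 * 14
Total = 28

28


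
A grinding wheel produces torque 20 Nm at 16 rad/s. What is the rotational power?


Given: tau = 20 Nm, omega = 16 rad/s
Using P = tau * omega
P = 20 * 16
P = 320 W

320 W


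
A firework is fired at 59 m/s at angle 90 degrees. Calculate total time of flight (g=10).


Given: v0 = 59 m/s, theta = 90 deg, g = 10 m/s^2
sin(90) = 1
Using T = 2*v0*sin(theta) / g
T = 2*59*1 / 10
T = 118 / 10
T = 59/5 s

59/5 s


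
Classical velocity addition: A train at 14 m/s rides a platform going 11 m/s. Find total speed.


Given: object velocity = 14 m/s, platform velocity = 11 m/s (same direction)
Using classical velocity addition: v_total = v_object + v_platform
v_total = 14 + 11
v_total = 25 m/s

25 m/s


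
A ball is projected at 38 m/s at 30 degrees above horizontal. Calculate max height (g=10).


Given: v0 = 38 m/s, theta = 30 deg, g = 10 m/s^2
sin^2(30) = 1/4
Using H = v0^2 * sin^2(theta) / (2*g)
H = 38^2 * 1/4 / (2*10)
H = 1444 * 1/4 / 20
H = 361 / 20
H = 361/20 m

361/20 m


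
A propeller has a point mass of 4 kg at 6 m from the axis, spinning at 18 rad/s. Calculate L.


Given: m = 4 kg, r = 6 m, omega = 18 rad/s
For a point mass: I = m*r^2
I = 4*6^2 = 4*36 = 144
L = I*omega = 144*18
L = 2592 kg*m^2/s

2592 kg*m^2/s


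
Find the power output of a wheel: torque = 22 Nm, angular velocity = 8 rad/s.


Given: tau = 22 Nm, omega = 8 rad/s
Using P = tau * omega
P = 22 * 8
P = 176 W

176 W


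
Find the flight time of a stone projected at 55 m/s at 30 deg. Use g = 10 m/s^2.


Given: v0 = 55 m/s, theta = 30 deg, g = 10 m/s^2
sin(30) = 1/2
Using T = 2*v0*sin(theta) / g
T = 2*55*1/2 / 10
T = 55 / 10
T = 11/2 s

11/2 s


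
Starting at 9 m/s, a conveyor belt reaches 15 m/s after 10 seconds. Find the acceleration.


Given: initial velocity v0 = 9 m/s, final velocity v = 15 m/s, time t = 10 s
Using a = (v - v0) / t
a = (15 - 9) / 10
a = 6 / 10
a = 3/5 m/s^2

3/5 m/s^2


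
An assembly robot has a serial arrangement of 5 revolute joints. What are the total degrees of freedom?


Given: serial robot with 5 revolute joints
DOF contribution per joint type: revolute=1, prismatic=1, spherical=3, fixed=0
DOF = 5*1
DOF = 5

5


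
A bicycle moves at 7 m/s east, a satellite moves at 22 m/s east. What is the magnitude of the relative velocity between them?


Given: v_A = 7 m/s east, v_B = 22 m/s east
Both move in the same direction; relative speed = |v_A - v_B|
|7 - 22| = |-15|
= 15 m/s

15 m/s


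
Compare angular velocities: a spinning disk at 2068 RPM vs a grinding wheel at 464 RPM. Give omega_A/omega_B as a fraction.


Given: RPM_A = 2068, RPM_B = 464
omega = 2*pi*RPM/60, so omega_A/omega_B = RPM_A / RPM_B
omega_A/omega_B = 2068 / 464
omega_A/omega_B = 517/116

517/116


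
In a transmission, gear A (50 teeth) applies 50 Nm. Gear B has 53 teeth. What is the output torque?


Given: N1 = 50, N2 = 53, T1 = 50 Nm
Using T2/T1 = N2/N1
T2 = T1 * N2 / N1
T2 = 50 * 53 / 50
T2 = 2650 / 50
T2 = 53 Nm

53 Nm


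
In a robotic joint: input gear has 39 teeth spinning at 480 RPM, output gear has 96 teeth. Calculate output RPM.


Given: N1 = 39 teeth, w1 = 480 RPM, N2 = 96 teeth
Using N1*w1 = N2*w2
w2 = N1*w1 / N2
w2 = 39*480 / 96
w2 = 18720 / 96
w2 = 195 RPM

195 RPM


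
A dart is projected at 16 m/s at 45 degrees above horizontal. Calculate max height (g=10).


Given: v0 = 16 m/s, theta = 45 deg, g = 10 m/s^2
sin^2(45) = 1/2
Using H = v0^2 * sin^2(theta) / (2*g)
H = 16^2 * 1/2 / (2*10)
H = 256 * 1/2 / 20
H = 128 / 20
H = 32/5 m

32/5 m


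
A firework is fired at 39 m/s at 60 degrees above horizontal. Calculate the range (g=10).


Given: v0 = 39 m/s, theta = 60 deg, g = 10 m/s^2
sin(2*60) = sin(120) = sqrt(3)/2
Using R = v0^2 * sin(2*theta) / g
R = 39^2 * (sqrt(3)/2) / 10
R = 1521 * sqrt(3) / 20
R = 1521/20*sqrt(3) m

1521/20*sqrt(3) m


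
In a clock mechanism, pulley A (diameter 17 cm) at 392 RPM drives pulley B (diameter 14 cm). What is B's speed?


Given: D1 = 17 cm, w1 = 392 RPM, D2 = 14 cm
Using D1*w1 = D2*w2
w2 = D1*w1 / D2
w2 = 17*392 / 14
w2 = 6664 / 14
w2 = 476 RPM

476 RPM


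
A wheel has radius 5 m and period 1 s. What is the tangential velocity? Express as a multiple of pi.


Given: radius r = 5 m, period T = 1 s
Using v = 2*pi*r / T
v = 2*pi*5 / 1
v = 10*pi / 1
v = 10*pi m/s

10*pi m/s


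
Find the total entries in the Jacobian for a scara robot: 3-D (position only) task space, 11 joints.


Given: task space dimension = 3, joints = 11
Jacobian is a 3 x 11 matrix
Total entries = rows * columns
Total = 3 * 11
Total = 33

33


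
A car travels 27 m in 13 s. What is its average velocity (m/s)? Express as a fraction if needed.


Given: distance d = 27 m, time t = 13 s
Using v = d / t
v = 27 / 13
v = 27/13 m/s

27/13 m/s


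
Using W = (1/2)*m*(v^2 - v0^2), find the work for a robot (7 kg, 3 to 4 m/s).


Given: m = 7 kg, v0 = 3 m/s, v = 4 m/s
Using W = (1/2)*m*(v^2 - v0^2)
v^2 = 4^2 = 16
v0^2 = 3^2 = 9
v^2 - v0^2 = 16 - 9 = 7
W = (1/2)*7*7 = 49/2 J

49/2 J


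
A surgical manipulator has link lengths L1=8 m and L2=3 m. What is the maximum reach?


Given: L1 = 8 m, L2 = 3 m
For a 2-link planar arm, max reach = L1 + L2 (fully extended)
Max reach = 8 + 3
Max reach = 11 m

11 m


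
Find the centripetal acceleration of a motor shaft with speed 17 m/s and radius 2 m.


Given: v = 17 m/s, r = 2 m
Using a_c = v^2 / r
a_c = 17^2 / 2
a_c = 289 / 2
a_c = 289/2 m/s^2

289/2 m/s^2


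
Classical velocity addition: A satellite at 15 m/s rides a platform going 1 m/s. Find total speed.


Given: object velocity = 15 m/s, platform velocity = 1 m/s (same direction)
Using classical velocity addition: v_total = v_object + v_platform
v_total = 15 + 1
v_total = 16 m/s

16 m/s


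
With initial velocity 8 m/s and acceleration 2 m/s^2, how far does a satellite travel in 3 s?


Given: v0 = 8 m/s, a = 2 m/s^2, t = 3 s
Using s = v0*t + (1/2)*a*t^2
s = 8*3 + (1/2)*2*3^2
s = 24 + (1/2)*18
s = 24 + 9
s = 33

33 m


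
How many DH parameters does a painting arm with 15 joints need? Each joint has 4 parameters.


Given: 15 joints, 4 DH parameters per joint (d, theta, a, alpha)
Total DH parameters = number_of_joints * 4
Total = 15 * 4
Total = 60

60


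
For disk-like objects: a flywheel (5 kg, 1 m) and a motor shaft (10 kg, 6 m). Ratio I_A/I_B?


Given: M1=5 kg, R1=1 m, M2=10 kg, R2=6 m
For a disk: I = (1/2)*M*R^2, so I_A/I_B = (M1*R1^2)/(M2*R2^2)
M1*R1^2 = 5*1 = 5
M2*R2^2 = 10*36 = 360
I_A/I_B = 5/360 = 1/72

1/72


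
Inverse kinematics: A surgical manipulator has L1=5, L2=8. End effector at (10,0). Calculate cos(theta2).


Given: L1 = 5, L2 = 8, target (x, y) = (10, 0)
Using cos(theta2) = (x^2 + y^2 - L1^2 - L2^2) / (2*L1*L2)
x^2 + y^2 = 10^2 + 0 = 100
L1^2 + L2^2 = 25 + 64 = 89
Numerator = 100 - 89 = 11
Denominator = 2*5*8 = 80
cos(theta2) = 11/80 = 11/80

11/80


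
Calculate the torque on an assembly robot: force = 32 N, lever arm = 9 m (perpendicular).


Given: F = 32 N, r = 9 m, angle = 90 deg (perpendicular)
Using tau = F * r * sin(90)
sin(90) = 1
tau = 32 * 9 * 1
tau = 288 Nm

288 Nm


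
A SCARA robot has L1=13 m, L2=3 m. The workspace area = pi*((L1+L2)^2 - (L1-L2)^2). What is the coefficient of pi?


Given: L1 = 13, L2 = 3
(L1+L2)^2 = (16)^2 = 256
(L1-L2)^2 = (10)^2 = 100
Difference = 256 - 100 = 156
This equals 4*L1*L2 = 4*13*3 = 156
Workspace area = 156*pi

156


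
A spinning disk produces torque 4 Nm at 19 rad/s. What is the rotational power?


Given: tau = 4 Nm, omega = 19 rad/s
Using P = tau * omega
P = 4 * 19
P = 76 W

76 W


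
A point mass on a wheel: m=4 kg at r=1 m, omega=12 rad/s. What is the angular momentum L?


Given: m = 4 kg, r = 1 m, omega = 12 rad/s
For a point mass: I = m*r^2
I = 4*1^2 = 4*1 = 4
L = I*omega = 4*12
L = 48 kg*m^2/s

48 kg*m^2/s


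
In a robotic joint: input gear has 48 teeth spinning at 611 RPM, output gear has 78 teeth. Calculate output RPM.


Given: N1 = 48 teeth, w1 = 611 RPM, N2 = 78 teeth
Using N1*w1 = N2*w2
w2 = N1*w1 / N2
w2 = 48*611 / 78
w2 = 29328 / 78
w2 = 376 RPM

376 RPM


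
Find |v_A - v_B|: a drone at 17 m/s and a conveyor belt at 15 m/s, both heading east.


Given: v_A = 17 m/s east, v_B = 15 m/s east
Both move in the same direction; relative speed = |v_A - v_B|
|17 - 15| = |2|
= 2 m/s

2 m/s


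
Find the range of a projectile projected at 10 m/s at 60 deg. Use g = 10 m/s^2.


Given: v0 = 10 m/s, theta = 60 deg, g = 10 m/s^2
sin(2*60) = sin(120) = sqrt(3)/2
Using R = v0^2 * sin(2*theta) / g
R = 10^2 * (sqrt(3)/2) / 10
R = 100 * sqrt(3) / 20
R = 5*sqrt(3) m

5*sqrt(3) m


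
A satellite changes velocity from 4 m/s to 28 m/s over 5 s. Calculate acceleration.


Given: initial velocity v0 = 4 m/s, final velocity v = 28 m/s, time t = 5 s
Using a = (v - v0) / t
a = (28 - 4) / 5
a = 24 / 5
a = 24/5 m/s^2

24/5 m/s^2


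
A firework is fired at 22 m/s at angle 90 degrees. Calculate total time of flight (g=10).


Given: v0 = 22 m/s, theta = 90 deg, g = 10 m/s^2
sin(90) = 1
Using T = 2*v0*sin(theta) / g
T = 2*22*1 / 10
T = 44 / 10
T = 22/5 s

22/5 s


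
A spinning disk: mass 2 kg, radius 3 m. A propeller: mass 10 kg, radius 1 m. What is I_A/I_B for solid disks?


Given: M1=2 kg, R1=3 m, M2=10 kg, R2=1 m
For a disk: I = (1/2)*M*R^2, so I_A/I_B = (M1*R1^2)/(M2*R2^2)
M1*R1^2 = 2*9 = 18
M2*R2^2 = 10*1 = 10
I_A/I_B = 18/10 = 9/5

9/5


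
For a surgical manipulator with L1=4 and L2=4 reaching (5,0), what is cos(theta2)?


Given: L1 = 4, L2 = 4, target (x, y) = (5, 0)
Using cos(theta2) = (x^2 + y^2 - L1^2 - L2^2) / (2*L1*L2)
x^2 + y^2 = 5^2 + 0 = 25
L1^2 + L2^2 = 16 + 16 = 32
Numerator = 25 - 32 = -7
Denominator = 2*4*4 = 32
cos(theta2) = -7/32 = -7/32

-7/32


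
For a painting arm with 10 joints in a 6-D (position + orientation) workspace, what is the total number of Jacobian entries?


Given: task space dimension = 6, joints = 10
Jacobian is a 6 x 10 matrix
Total entries = rows * columns
Total = 6 * 10
Total = 60

60


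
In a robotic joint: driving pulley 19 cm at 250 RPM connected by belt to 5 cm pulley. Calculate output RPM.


Given: D1 = 19 cm, w1 = 250 RPM, D2 = 5 cm
Using D1*w1 = D2*w2
w2 = D1*w1 / D2
w2 = 19*250 / 5
w2 = 4750 / 5
w2 = 950 RPM

950 RPM


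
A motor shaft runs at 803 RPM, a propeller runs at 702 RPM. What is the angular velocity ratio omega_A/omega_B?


Given: RPM_A = 803, RPM_B = 702
omega = 2*pi*RPM/60, so omega_A/omega_B = RPM_A / RPM_B
omega_A/omega_B = 803 / 702
omega_A/omega_B = 803/702

803/702


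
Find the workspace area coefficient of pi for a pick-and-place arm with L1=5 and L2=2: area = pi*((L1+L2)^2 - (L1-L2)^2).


Given: L1 = 5, L2 = 2
(L1+L2)^2 = (7)^2 = 49
(L1-L2)^2 = (3)^2 = 9
Difference = 49 - 9 = 40
This equals 4*L1*L2 = 4*5*2 = 40
Workspace area = 40*pi

40


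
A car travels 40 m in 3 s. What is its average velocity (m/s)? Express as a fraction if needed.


Given: distance d = 40 m, time t = 3 s
Using v = d / t
v = 40 / 3
v = 40/3 m/s

40/3 m/s


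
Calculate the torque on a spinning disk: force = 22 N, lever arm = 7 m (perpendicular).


Given: F = 22 N, r = 7 m, angle = 90 deg (perpendicular)
Using tau = F * r * sin(90)
sin(90) = 1
tau = 22 * 7 * 1
tau = 154 Nm

154 Nm


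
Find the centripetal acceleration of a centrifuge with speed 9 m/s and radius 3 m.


Given: v = 9 m/s, r = 3 m
Using a_c = v^2 / r
a_c = 9^2 / 3
a_c = 81 / 3
a_c = 27 m/s^2

27 m/s^2


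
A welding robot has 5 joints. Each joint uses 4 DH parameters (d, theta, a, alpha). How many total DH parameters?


Given: 5 joints, 4 DH parameters per joint (d, theta, a, alpha)
Total DH parameters = number_of_joints * 4
Total = 5 * 4
Total = 20

20
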